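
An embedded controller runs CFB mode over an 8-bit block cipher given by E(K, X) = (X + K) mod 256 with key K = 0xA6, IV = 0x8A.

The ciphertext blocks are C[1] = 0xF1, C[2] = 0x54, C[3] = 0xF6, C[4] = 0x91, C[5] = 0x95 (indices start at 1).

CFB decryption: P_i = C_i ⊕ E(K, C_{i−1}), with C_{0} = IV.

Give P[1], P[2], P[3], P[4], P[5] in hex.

P[1]: E(K, 0x8A) = 0x30; 0xF1 ⊕ 0x30 = 0xC1.
P[2]: E(K, 0xF1) = 0x97; 0x54 ⊕ 0x97 = 0xC3.
P[3]: E(K, 0x54) = 0xFA; 0xF6 ⊕ 0xFA = 0x0C.
P[4]: E(K, 0xF6) = 0x9C; 0x91 ⊕ 0x9C = 0x0D.
P[5]: E(K, 0x91) = 0x37; 0x95 ⊕ 0x37 = 0xA2.

P[1] = 0xC1, P[2] = 0xC3, P[3] = 0x0C, P[4] = 0x0D, P[5] = 0xA2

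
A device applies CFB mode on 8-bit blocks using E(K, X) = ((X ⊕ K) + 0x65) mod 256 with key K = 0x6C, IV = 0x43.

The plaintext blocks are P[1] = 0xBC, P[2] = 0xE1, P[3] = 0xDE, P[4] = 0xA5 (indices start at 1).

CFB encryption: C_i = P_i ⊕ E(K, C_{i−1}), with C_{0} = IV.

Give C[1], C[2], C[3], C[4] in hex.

C[1] = 0x28, C[2] = 0x48, C[3] = 0x57, C[4] = 0x05

C[1]: E(K, 0x43) = 0x94; 0xBC ⊕ 0x94 = 0x28.
C[2]: E(K, 0x28) = 0xA9; 0xE1 ⊕ 0xA9 = 0x48.
C[3]: E(K, 0x48) = 0x89; 0xDE ⊕ 0x89 = 0x57.
C[4]: E(K, 0x57) = 0xA0; 0xA5 ⊕ 0xA0 = 0x05.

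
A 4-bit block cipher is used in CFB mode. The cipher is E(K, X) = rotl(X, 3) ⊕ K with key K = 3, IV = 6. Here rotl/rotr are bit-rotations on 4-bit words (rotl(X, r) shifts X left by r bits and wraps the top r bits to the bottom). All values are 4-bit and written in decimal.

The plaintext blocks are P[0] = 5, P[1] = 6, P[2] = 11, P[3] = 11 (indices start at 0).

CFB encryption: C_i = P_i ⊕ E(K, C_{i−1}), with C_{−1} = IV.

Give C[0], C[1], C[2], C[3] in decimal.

C[0]: E(K, 6) = 0; 5 ⊕ 0 = 5.
C[1]: E(K, 5) = 9; 6 ⊕ 9 = 15.
C[2]: E(K, 15) = 12; 11 ⊕ 12 = 7.
C[3]: E(K, 7) = 8; 11 ⊕ 8 = 3.

C[0] = 5, C[1] = 15, C[2] = 7, C[3] = 3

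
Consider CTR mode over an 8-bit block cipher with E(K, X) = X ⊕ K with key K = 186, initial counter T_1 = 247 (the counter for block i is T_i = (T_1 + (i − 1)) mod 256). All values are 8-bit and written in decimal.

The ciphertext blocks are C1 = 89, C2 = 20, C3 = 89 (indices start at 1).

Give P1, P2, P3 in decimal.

CTR decryption: S_i = E(K, T_i) where T_i is the counter for block i; P_i = C_i ⊕ S_i.
P1: T = 247, S = E(K, T) = 77; 89 ⊕ 77 = 20.
P2: T = 248, S = E(K, T) = 66; 20 ⊕ 66 = 86.
P3: T = 249, S = E(K, T) = 67; 89 ⊕ 67 = 26.

P1 = 20, P2 = 86, P3 = 26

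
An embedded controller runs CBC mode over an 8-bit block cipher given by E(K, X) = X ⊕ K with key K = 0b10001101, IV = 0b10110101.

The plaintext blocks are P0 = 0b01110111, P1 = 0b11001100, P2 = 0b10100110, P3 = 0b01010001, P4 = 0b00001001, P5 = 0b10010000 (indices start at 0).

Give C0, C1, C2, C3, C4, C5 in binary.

CBC encryption: C_i = E(K, P_i ⊕ C_{i−1}), with C_{−1} = IV.
C0: P0 ⊕ 0b10110101 = 0b11000010; E(K, 0b11000010) = 0b01001111.
C1: P1 ⊕ 0b01001111 = 0b10000011; E(K, 0b10000011) = 0b00001110.
C2: P2 ⊕ 0b00001110 = 0b10101000; E(K, 0b10101000) = 0b00100101.
C3: P3 ⊕ 0b00100101 = 0b01110100; E(K, 0b01110100) = 0b11111001.
C4: P4 ⊕ 0b11111001 = 0b11110000; E(K, 0b11110000) = 0b01111101.
C5: P5 ⊕ 0b01111101 = 0b11101101; E(K, 0b11101101) = 0b01100000.

C0 = 0b01001111, C1 = 0b00001110, C2 = 0b00100101, C3 = 0b11111001, C4 = 0b01111101, C5 = 0b01100000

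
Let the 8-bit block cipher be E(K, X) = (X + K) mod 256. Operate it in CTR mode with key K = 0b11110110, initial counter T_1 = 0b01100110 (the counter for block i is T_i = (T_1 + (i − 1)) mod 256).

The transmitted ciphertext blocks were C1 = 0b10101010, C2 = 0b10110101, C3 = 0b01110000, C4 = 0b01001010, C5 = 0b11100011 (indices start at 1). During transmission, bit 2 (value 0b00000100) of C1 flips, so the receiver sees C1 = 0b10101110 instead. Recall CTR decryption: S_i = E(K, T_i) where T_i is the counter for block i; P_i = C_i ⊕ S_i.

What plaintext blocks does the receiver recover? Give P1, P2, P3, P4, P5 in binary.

Only C1 changed, to 0b10101110. In CTR, a change in C_i flips the same bit in P_i only; the keystream is unaffected. Decrypting the received ciphertext:
P1: T = 0b01100110, S = E(K, T) = 0b01011100; 0b10101110 ⊕ 0b01011100 = 0b11110010.
P2: T = 0b01100111, S = E(K, T) = 0b01011101; 0b10110101 ⊕ 0b01011101 = 0b11101000.
P3: T = 0b01101000, S = E(K, T) = 0b01011110; 0b01110000 ⊕ 0b01011110 = 0b00101110.
P4: T = 0b01101001, S = E(K, T) = 0b01011111; 0b01001010 ⊕ 0b01011111 = 0b00010101.
P5: T = 0b01101010, S = E(K, T) = 0b01100000; 0b11100011 ⊕ 0b01100000 = 0b10000011.
Blocks that differ from the original plaintext: P1.

P1 = 0b11110010, P2 = 0b11101000, P3 = 0b00101110, P4 = 0b00010101, P5 = 0b10000011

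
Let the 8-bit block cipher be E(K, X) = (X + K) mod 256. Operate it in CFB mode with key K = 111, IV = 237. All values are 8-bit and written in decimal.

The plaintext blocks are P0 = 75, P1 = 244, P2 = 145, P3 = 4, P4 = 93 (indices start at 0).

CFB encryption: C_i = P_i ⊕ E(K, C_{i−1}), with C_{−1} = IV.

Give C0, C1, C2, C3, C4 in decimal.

C0 = 23, C1 = 114, C2 = 112, C3 = 219, C4 = 23

C0: E(K, 237) = 92; 75 ⊕ 92 = 23.
C1: E(K, 23) = 134; 244 ⊕ 134 = 114.
C2: E(K, 114) = 225; 145 ⊕ 225 = 112.
C3: E(K, 112) = 223; 4 ⊕ 223 = 219.
C4: E(K, 219) = 74; 93 ⊕ 74 = 23.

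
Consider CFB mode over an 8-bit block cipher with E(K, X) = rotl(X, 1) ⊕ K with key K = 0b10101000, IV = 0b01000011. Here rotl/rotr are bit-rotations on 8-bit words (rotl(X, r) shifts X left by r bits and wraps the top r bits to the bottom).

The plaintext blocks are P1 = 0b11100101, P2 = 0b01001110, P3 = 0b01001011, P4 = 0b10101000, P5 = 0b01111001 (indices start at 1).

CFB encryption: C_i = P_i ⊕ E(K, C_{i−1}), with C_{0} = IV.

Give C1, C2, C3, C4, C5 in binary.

C1 = 0b11001011, C2 = 0b01110001, C3 = 0b00000001, C4 = 0b00000010, C5 = 0b11010101

C1: E(K, 0b01000011) = 0b00101110; 0b11100101 ⊕ 0b00101110 = 0b11001011.
C2: E(K, 0b11001011) = 0b00111111; 0b01001110 ⊕ 0b00111111 = 0b01110001.
C3: E(K, 0b01110001) = 0b01001010; 0b01001011 ⊕ 0b01001010 = 0b00000001.
C4: E(K, 0b00000001) = 0b10101010; 0b10101000 ⊕ 0b10101010 = 0b00000010.
C5: E(K, 0b00000010) = 0b10101100; 0b01111001 ⊕ 0b10101100 = 0b11010101.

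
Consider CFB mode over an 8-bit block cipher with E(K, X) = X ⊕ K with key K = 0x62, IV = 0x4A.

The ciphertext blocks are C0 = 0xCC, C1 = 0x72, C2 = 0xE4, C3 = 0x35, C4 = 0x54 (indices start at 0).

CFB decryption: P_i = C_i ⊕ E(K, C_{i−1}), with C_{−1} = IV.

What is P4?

P4 = 0x03

P4: E(K, 0x35) = 0x57; 0x54 ⊕ 0x57 = 0x03.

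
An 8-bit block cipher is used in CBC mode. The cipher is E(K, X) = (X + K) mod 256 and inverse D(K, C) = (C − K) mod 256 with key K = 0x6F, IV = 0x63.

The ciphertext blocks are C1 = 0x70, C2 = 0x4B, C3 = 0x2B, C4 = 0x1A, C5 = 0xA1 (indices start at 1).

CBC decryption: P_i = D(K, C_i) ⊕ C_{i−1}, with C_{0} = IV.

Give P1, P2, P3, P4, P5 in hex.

P1: D(K, 0x70) = 0x01; 0x01 ⊕ 0x63 = 0x62.
P2: D(K, 0x4B) = 0xDC; 0xDC ⊕ 0x70 = 0xAC.
P3: D(K, 0x2B) = 0xBC; 0xBC ⊕ 0x4B = 0xF7.
P4: D(K, 0x1A) = 0xAB; 0xAB ⊕ 0x2B = 0x80.
P5: D(K, 0xA1) = 0x32; 0x32 ⊕ 0x1A = 0x28.

P1 = 0x62, P2 = 0xAC, P3 = 0xF7, P4 = 0x80, P5 = 0x28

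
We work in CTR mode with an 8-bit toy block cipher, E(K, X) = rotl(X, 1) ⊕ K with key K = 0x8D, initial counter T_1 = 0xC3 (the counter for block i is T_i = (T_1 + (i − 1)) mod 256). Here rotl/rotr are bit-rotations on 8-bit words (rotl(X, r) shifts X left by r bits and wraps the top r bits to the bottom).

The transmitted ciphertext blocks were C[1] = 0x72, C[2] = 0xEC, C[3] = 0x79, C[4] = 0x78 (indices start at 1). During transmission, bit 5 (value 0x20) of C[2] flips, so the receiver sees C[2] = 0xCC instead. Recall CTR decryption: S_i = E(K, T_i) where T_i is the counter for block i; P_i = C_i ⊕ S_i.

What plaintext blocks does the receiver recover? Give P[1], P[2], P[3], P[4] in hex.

P[1] = 0x78, P[2] = 0xC8, P[3] = 0x7F, P[4] = 0x78

Only C[2] changed, to 0xCC. In CTR, a change in C_i flips the same bit in P_i only; the keystream is unaffected. Decrypting the received ciphertext:
P[1]: T = 0xC3, S = E(K, T) = 0x0A; 0x72 ⊕ 0x0A = 0x78.
P[2]: T = 0xC4, S = E(K, T) = 0x04; 0xCC ⊕ 0x04 = 0xC8.
P[3]: T = 0xC5, S = E(K, T) = 0x06; 0x79 ⊕ 0x06 = 0x7F.
P[4]: T = 0xC6, S = E(K, T) = 0x00; 0x78 ⊕ 0x00 = 0x78.
Blocks that differ from the original plaintext: P[2].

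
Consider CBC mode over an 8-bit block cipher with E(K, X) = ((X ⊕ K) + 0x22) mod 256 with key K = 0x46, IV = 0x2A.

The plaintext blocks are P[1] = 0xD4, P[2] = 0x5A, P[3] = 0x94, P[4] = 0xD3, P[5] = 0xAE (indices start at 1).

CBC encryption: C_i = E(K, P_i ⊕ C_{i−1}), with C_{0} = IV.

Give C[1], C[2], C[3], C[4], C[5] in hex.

C[1]: P[1] ⊕ 0x2A = 0xFE; E(K, 0xFE) = 0xDA.
C[2]: P[2] ⊕ 0xDA = 0x80; E(K, 0x80) = 0xE8.
C[3]: P[3] ⊕ 0xE8 = 0x7C; E(K, 0x7C) = 0x5C.
C[4]: P[4] ⊕ 0x5C = 0x8F; E(K, 0x8F) = 0xEB.
C[5]: P[5] ⊕ 0xEB = 0x45; E(K, 0x45) = 0x25.

C[1] = 0xDA, C[2] = 0xE8, C[3] = 0x5C, C[4] = 0xEB, C[5] = 0x25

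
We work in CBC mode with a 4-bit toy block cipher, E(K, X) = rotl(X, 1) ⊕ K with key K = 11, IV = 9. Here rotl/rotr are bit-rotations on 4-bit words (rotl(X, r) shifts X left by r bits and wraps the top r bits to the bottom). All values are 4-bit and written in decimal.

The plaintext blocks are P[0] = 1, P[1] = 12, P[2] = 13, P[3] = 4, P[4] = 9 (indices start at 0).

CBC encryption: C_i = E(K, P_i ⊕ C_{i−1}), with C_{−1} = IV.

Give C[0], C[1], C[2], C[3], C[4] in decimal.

C[0] = 10, C[1] = 7, C[2] = 14, C[3] = 14, C[4] = 5

C[0]: P[0] ⊕ 9 = 8; E(K, 8) = 10.
C[1]: P[1] ⊕ 10 = 6; E(K, 6) = 7.
C[2]: P[2] ⊕ 7 = 10; E(K, 10) = 14.
C[3]: P[3] ⊕ 14 = 10; E(K, 10) = 14.
C[4]: P[4] ⊕ 14 = 7; E(K, 7) = 5.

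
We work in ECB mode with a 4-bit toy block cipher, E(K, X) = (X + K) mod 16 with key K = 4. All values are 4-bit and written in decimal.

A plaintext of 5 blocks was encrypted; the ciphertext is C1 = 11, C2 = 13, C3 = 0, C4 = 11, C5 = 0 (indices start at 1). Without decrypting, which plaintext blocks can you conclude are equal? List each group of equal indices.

ECB encrypts each block independently with the same key, so equal ciphertext blocks imply equal plaintext blocks.
C1 = C4 = 11, so P1 = P4.
C3 = C5 = 0, so P3 = P5.

P1 = P4; P3 = P5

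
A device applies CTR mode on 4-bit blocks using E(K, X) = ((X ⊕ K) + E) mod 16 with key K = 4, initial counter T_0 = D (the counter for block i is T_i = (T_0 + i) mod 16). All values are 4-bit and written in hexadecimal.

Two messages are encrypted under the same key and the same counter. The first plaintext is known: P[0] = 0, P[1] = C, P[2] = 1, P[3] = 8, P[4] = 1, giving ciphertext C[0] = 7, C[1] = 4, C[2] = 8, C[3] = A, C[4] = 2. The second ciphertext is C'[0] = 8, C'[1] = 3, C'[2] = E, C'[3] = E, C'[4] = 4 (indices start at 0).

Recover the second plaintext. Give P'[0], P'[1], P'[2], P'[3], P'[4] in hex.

In CTR with a reused counter, both messages share the same keystream S_i, so C_i ⊕ C'_i = P_i ⊕ P'_i and thus P'_i = P_i ⊕ C_i ⊕ C'_i.
P'[0]: 0 ⊕ 7 ⊕ 8 = F.
P'[1]: C ⊕ 4 ⊕ 3 = B.
P'[2]: 1 ⊕ 8 ⊕ E = 7.
P'[3]: 8 ⊕ A ⊕ E = C.
P'[4]: 1 ⊕ 2 ⊕ 4 = 7.

P'[0] = F, P'[1] = B, P'[2] = 7, P'[3] = C, P'[4] = 7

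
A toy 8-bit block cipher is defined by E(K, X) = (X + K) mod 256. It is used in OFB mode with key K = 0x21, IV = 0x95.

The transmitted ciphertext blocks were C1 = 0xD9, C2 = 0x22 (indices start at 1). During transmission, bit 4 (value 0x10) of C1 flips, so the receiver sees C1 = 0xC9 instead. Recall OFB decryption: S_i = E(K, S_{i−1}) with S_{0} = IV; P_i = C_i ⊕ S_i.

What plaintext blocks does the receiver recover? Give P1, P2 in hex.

Only C1 changed, to 0xC9. In OFB, a change in C_i flips the same bit in P_i only; the keystream is unaffected. Decrypting the received ciphertext:
P1: S = E(K, 0x95) = 0xB6; 0xC9 ⊕ 0xB6 = 0x7F.
P2: S = E(K, 0xB6) = 0xD7; 0x22 ⊕ 0xD7 = 0xF5.
Blocks that differ from the original plaintext: P1.

P1 = 0x7F, P2 = 0xF5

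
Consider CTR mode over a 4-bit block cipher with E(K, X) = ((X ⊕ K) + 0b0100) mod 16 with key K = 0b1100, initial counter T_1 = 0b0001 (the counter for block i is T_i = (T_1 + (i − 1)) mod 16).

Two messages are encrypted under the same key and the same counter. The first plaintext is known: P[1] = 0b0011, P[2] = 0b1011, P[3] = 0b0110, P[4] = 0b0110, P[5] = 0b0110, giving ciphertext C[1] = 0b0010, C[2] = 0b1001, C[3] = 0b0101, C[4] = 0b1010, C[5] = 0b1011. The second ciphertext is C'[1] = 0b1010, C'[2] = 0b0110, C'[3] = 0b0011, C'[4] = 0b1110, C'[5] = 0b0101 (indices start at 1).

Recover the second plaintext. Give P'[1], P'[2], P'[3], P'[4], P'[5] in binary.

In CTR with a reused counter, both messages share the same keystream S_i, so C_i ⊕ C'_i = P_i ⊕ P'_i and thus P'_i = P_i ⊕ C_i ⊕ C'_i.
P'[1]: 0b0011 ⊕ 0b0010 ⊕ 0b1010 = 0b1011.
P'[2]: 0b1011 ⊕ 0b1001 ⊕ 0b0110 = 0b0100.
P'[3]: 0b0110 ⊕ 0b0101 ⊕ 0b0011 = 0b0000.
P'[4]: 0b0110 ⊕ 0b1010 ⊕ 0b1110 = 0b0010.
P'[5]: 0b0110 ⊕ 0b1011 ⊕ 0b0101 = 0b1000.

P'[1] = 0b1011, P'[2] = 0b0100, P'[3] = 0b0000, P'[4] = 0b0010, P'[5] = 0b1000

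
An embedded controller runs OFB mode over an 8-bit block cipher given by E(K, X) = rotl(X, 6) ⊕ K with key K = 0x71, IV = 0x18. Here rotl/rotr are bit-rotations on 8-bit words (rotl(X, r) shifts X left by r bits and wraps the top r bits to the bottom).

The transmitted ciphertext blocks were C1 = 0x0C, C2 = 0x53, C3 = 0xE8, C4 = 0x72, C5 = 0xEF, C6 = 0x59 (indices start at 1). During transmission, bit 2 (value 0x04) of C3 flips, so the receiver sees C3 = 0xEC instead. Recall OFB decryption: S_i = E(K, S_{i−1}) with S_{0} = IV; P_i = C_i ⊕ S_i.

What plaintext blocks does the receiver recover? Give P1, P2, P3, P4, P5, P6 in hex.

P1 = 0x7B, P2 = 0xFF, P3 = 0xB6, P4 = 0x95, P5 = 0x67, P6 = 0x0A

Only C3 changed, to 0xEC. In OFB, a change in C_i flips the same bit in P_i only; the keystream is unaffected. Decrypting the received ciphertext:
P1: S = E(K, 0x18) = 0x77; 0x0C ⊕ 0x77 = 0x7B.
P2: S = E(K, 0x77) = 0xAC; 0x53 ⊕ 0xAC = 0xFF.
P3: S = E(K, 0xAC) = 0x5A; 0xEC ⊕ 0x5A = 0xB6.
P4: S = E(K, 0x5A) = 0xE7; 0x72 ⊕ 0xE7 = 0x95.
P5: S = E(K, 0xE7) = 0x88; 0xEF ⊕ 0x88 = 0x67.
P6: S = E(K, 0x88) = 0x53; 0x59 ⊕ 0x53 = 0x0A.
Blocks that differ from the original plaintext: P3.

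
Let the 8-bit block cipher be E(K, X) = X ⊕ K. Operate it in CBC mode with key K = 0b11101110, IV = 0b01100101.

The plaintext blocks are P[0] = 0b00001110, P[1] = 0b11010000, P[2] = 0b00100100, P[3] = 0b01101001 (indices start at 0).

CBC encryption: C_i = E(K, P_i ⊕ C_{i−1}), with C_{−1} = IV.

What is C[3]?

C[3] = 0b11110110

C[0]: P[0] ⊕ 0b01100101 = 0b01101011; E(K, 0b01101011) = 0b10000101.
C[1]: P[1] ⊕ 0b10000101 = 0b01010101; E(K, 0b01010101) = 0b10111011.
C[2]: P[2] ⊕ 0b10111011 = 0b10011111; E(K, 0b10011111) = 0b01110001.
C[3]: P[3] ⊕ 0b01110001 = 0b00011000; E(K, 0b00011000) = 0b11110110.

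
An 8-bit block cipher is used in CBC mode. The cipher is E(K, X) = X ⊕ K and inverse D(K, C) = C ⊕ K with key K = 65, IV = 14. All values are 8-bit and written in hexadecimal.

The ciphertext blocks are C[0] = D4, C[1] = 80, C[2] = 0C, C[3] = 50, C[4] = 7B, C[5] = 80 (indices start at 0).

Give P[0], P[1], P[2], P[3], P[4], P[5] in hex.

P[0] = A5, P[1] = 31, P[2] = E9, P[3] = 39, P[4] = 4E, P[5] = 9E

CBC decryption: P_i = D(K, C_i) ⊕ C_{i−1}, with C_{−1} = IV.
P[0]: D(K, D4) = B1; B1 ⊕ 14 = A5.
P[1]: D(K, 80) = E5; E5 ⊕ D4 = 31.
P[2]: D(K, 0C) = 69; 69 ⊕ 80 = E9.
P[3]: D(K, 50) = 35; 35 ⊕ 0C = 39.
P[4]: D(K, 7B) = 1E; 1E ⊕ 50 = 4E.
P[5]: D(K, 80) = E5; E5 ⊕ 7B = 9E.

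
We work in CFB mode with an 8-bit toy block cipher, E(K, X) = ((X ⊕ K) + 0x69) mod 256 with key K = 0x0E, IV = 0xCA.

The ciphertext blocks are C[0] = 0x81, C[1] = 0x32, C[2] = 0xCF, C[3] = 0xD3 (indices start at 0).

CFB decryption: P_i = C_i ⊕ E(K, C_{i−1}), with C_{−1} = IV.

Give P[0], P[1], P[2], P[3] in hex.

P[0]: E(K, 0xCA) = 0x2D; 0x81 ⊕ 0x2D = 0xAC.
P[1]: E(K, 0x81) = 0xF8; 0x32 ⊕ 0xF8 = 0xCA.
P[2]: E(K, 0x32) = 0xA5; 0xCF ⊕ 0xA5 = 0x6A.
P[3]: E(K, 0xCF) = 0x2A; 0xD3 ⊕ 0x2A = 0xF9.

P[0] = 0xAC, P[1] = 0xCA, P[2] = 0x6A, P[3] = 0xF9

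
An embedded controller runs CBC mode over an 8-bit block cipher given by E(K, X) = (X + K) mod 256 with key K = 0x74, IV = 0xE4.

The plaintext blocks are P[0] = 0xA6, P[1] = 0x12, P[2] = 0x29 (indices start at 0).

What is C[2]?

C[2] = 0xA5

CBC encryption: C_i = E(K, P_i ⊕ C_{i−1}), with C_{−1} = IV.
C[0]: P[0] ⊕ 0xE4 = 0x42; E(K, 0x42) = 0xB6.
C[1]: P[1] ⊕ 0xB6 = 0xA4; E(K, 0xA4) = 0x18.
C[2]: P[2] ⊕ 0x18 = 0x31; E(K, 0x31) = 0xA5.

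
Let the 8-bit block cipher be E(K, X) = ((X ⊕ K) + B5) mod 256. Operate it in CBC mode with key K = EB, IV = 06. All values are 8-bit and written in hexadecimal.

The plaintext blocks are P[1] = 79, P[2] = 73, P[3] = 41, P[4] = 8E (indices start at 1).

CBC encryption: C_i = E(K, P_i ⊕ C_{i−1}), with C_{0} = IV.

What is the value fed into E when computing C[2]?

3A

C[1]: P[1] ⊕ 06 = 7F; E(K, 7F) = 49.
C[2]: P[2] ⊕ 49 = 3A; E(K, 3A) = 86.
So the input to E for block [2] is 3A.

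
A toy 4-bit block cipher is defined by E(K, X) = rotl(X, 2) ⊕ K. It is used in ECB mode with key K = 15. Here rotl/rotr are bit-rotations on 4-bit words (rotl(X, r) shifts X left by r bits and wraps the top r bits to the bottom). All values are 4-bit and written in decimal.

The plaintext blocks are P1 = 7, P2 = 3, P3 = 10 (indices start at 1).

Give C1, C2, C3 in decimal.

C1 = 2, C2 = 3, C3 = 5

ECB encryption: C_i = E(K, P_i).
C1: E(K, 7) = 2.
C2: E(K, 3) = 3.
C3: E(K, 10) = 5.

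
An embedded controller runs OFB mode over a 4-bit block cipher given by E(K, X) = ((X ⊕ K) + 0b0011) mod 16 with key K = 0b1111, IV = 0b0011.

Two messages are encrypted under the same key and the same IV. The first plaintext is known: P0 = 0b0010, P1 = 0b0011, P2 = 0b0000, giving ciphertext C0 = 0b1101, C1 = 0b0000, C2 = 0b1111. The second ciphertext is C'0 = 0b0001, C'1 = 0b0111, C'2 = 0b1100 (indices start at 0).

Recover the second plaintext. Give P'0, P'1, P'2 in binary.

In OFB with a reused IV, both messages share the same keystream S_i, so C_i ⊕ C'_i = P_i ⊕ P'_i and thus P'_i = P_i ⊕ C_i ⊕ C'_i.
P'0: 0b0010 ⊕ 0b1101 ⊕ 0b0001 = 0b1110.
P'1: 0b0011 ⊕ 0b0000 ⊕ 0b0111 = 0b0100.
P'2: 0b0000 ⊕ 0b1111 ⊕ 0b1100 = 0b0011.

P'0 = 0b1110, P'1 = 0b0100, P'2 = 0b0011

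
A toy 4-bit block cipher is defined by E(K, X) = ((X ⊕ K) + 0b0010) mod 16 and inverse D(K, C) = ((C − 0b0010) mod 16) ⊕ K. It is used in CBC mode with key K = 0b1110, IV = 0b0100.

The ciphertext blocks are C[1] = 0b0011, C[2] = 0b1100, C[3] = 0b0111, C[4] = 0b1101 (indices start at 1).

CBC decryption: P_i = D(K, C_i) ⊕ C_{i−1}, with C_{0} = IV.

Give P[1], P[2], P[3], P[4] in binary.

P[1]: D(K, 0b0011) = 0b1111; 0b1111 ⊕ 0b0100 = 0b1011.
P[2]: D(K, 0b1100) = 0b0100; 0b0100 ⊕ 0b0011 = 0b0111.
P[3]: D(K, 0b0111) = 0b1011; 0b1011 ⊕ 0b1100 = 0b0111.
P[4]: D(K, 0b1101) = 0b0101; 0b0101 ⊕ 0b0111 = 0b0010.

P[1] = 0b1011, P[2] = 0b0111, P[3] = 0b0111, P[4] = 0b0010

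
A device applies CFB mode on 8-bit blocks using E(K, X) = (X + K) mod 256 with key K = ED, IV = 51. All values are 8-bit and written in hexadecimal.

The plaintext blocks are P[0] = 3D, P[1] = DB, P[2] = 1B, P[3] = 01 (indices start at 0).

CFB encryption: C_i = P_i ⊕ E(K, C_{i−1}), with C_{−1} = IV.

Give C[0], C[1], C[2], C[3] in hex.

C[0] = 03, C[1] = 2B, C[2] = 03, C[3] = F1

C[0]: E(K, 51) = 3E; 3D ⊕ 3E = 03.
C[1]: E(K, 03) = F0; DB ⊕ F0 = 2B.
C[2]: E(K, 2B) = 18; 1B ⊕ 18 = 03.
C[3]: E(K, 03) = F0; 01 ⊕ F0 = F1.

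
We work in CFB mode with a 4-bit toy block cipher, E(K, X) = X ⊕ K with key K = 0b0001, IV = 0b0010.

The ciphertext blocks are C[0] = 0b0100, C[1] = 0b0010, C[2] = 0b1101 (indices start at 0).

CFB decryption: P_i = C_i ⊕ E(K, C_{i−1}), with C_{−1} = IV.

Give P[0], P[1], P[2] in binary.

P[0]: E(K, 0b0010) = 0b0011; 0b0100 ⊕ 0b0011 = 0b0111.
P[1]: E(K, 0b0100) = 0b0101; 0b0010 ⊕ 0b0101 = 0b0111.
P[2]: E(K, 0b0010) = 0b0011; 0b1101 ⊕ 0b0011 = 0b1110.

P[0] = 0b0111, P[1] = 0b0111, P[2] = 0b1110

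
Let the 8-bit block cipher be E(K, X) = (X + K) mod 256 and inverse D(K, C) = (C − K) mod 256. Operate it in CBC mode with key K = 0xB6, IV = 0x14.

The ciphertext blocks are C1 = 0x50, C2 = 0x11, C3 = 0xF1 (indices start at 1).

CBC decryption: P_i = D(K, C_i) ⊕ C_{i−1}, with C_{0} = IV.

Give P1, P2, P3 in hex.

P1 = 0x8E, P2 = 0x0B, P3 = 0x2A

P1: D(K, 0x50) = 0x9A; 0x9A ⊕ 0x14 = 0x8E.
P2: D(K, 0x11) = 0x5B; 0x5B ⊕ 0x50 = 0x0B.
P3: D(K, 0xF1) = 0x3B; 0x3B ⊕ 0x11 = 0x2A.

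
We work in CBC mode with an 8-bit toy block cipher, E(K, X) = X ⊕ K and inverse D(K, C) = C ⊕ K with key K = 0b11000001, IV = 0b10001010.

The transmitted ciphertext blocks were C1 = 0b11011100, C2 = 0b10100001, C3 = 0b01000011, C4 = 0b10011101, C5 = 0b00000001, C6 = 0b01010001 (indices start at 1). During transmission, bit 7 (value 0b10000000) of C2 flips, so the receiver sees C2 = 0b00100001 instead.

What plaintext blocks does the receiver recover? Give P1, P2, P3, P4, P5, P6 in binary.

P1 = 0b10010111, P2 = 0b00111100, P3 = 0b10100011, P4 = 0b00011111, P5 = 0b01011101, P6 = 0b10010001

CBC decryption: P_i = D(K, C_i) ⊕ C_{i−1}, with C_{0} = IV.
Only C2 changed, to 0b00100001. In CBC, a change in C_i garbles P_i and flips the same bit in P_{i+1}. Decrypting the received ciphertext:
P1: D(K, 0b11011100) = 0b00011101; 0b00011101 ⊕ 0b10001010 = 0b10010111.
P2: D(K, 0b00100001) = 0b11100000; 0b11100000 ⊕ 0b11011100 = 0b00111100.
P3: D(K, 0b01000011) = 0b10000010; 0b10000010 ⊕ 0b00100001 = 0b10100011.
P4: D(K, 0b10011101) = 0b01011100; 0b01011100 ⊕ 0b01000011 = 0b00011111.
P5: D(K, 0b00000001) = 0b11000000; 0b11000000 ⊕ 0b10011101 = 0b01011101.
P6: D(K, 0b01010001) = 0b10010000; 0b10010000 ⊕ 0b00000001 = 0b10010001.
Blocks that differ from the original plaintext: P2, P3.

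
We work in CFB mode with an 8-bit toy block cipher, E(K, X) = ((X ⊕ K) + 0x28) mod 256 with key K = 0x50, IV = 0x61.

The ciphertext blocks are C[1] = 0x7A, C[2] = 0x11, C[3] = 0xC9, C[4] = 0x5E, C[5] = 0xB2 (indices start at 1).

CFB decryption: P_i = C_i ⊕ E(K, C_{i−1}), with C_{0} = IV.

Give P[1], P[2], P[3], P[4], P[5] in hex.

P[1] = 0x23, P[2] = 0x43, P[3] = 0xA0, P[4] = 0x9F, P[5] = 0x84

P[1]: E(K, 0x61) = 0x59; 0x7A ⊕ 0x59 = 0x23.
P[2]: E(K, 0x7A) = 0x52; 0x11 ⊕ 0x52 = 0x43.
P[3]: E(K, 0x11) = 0x69; 0xC9 ⊕ 0x69 = 0xA0.
P[4]: E(K, 0xC9) = 0xC1; 0x5E ⊕ 0xC1 = 0x9F.
P[5]: E(K, 0x5E) = 0x36; 0xB2 ⊕ 0x36 = 0x84.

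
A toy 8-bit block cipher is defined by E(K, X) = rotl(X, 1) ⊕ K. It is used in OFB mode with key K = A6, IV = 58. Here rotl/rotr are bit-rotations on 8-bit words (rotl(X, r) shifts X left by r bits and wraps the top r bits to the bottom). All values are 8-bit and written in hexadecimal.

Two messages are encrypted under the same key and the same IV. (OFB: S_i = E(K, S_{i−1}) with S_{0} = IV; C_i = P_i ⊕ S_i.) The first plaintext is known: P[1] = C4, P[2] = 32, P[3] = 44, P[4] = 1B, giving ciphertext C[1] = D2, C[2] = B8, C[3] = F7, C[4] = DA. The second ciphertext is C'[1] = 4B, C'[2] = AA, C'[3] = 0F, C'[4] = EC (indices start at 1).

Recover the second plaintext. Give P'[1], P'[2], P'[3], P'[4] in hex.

P'[1] = 5D, P'[2] = 20, P'[3] = BC, P'[4] = 2D

In OFB with a reused IV, both messages share the same keystream S_i, so C_i ⊕ C'_i = P_i ⊕ P'_i and thus P'_i = P_i ⊕ C_i ⊕ C'_i.
P'[1]: C4 ⊕ D2 ⊕ 4B = 5D.
P'[2]: 32 ⊕ B8 ⊕ AA = 20.
P'[3]: 44 ⊕ F7 ⊕ 0F = BC.
P'[4]: 1B ⊕ DA ⊕ EC = 2D.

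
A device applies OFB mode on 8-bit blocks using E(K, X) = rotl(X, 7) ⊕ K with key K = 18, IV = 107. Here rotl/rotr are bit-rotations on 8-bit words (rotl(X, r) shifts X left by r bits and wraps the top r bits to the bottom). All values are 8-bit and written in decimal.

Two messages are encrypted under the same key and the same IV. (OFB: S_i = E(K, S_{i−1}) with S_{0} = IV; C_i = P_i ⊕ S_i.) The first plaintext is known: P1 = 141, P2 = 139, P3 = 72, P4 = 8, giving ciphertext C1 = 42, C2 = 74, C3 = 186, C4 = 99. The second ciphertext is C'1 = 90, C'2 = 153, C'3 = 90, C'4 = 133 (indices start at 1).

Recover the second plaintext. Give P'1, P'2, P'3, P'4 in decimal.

In OFB with a reused IV, both messages share the same keystream S_i, so C_i ⊕ C'_i = P_i ⊕ P'_i and thus P'_i = P_i ⊕ C_i ⊕ C'_i.
P'1: 141 ⊕ 42 ⊕ 90 = 253.
P'2: 139 ⊕ 74 ⊕ 153 = 88.
P'3: 72 ⊕ 186 ⊕ 90 = 168.
P'4: 8 ⊕ 99 ⊕ 133 = 238.

P'1 = 253, P'2 = 88, P'3 = 168, P'4 = 238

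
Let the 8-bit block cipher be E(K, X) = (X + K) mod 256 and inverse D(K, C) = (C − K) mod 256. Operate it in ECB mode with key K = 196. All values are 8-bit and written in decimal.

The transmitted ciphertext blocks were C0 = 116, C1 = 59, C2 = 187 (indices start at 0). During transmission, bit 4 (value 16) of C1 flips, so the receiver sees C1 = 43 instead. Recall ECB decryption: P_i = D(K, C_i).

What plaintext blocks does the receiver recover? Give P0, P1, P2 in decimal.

P0 = 176, P1 = 103, P2 = 247

Only C1 changed, to 43. In ECB, a change in C_i affects only P_i. Decrypting the received ciphertext:
P0: D(K, 116) = 176.
P1: D(K, 43) = 103.
P2: D(K, 187) = 247.
Blocks that differ from the original plaintext: P1.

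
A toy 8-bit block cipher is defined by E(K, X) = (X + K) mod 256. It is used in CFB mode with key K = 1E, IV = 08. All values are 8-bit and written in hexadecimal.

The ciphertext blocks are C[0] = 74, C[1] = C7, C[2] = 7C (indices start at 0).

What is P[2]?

CFB decryption: P_i = C_i ⊕ E(K, C_{i−1}), with C_{−1} = IV.
P[2]: E(K, C7) = E5; 7C ⊕ E5 = 99.

P[2] = 99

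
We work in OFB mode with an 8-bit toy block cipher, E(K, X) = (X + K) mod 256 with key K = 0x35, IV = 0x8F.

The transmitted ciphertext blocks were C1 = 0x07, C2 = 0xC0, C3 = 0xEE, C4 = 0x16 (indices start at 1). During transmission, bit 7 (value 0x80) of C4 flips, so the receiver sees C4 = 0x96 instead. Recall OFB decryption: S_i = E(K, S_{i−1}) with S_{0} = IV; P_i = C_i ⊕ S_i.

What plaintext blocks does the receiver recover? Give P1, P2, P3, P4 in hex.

Only C4 changed, to 0x96. In OFB, a change in C_i flips the same bit in P_i only; the keystream is unaffected. Decrypting the received ciphertext:
P1: S = E(K, 0x8F) = 0xC4; 0x07 ⊕ 0xC4 = 0xC3.
P2: S = E(K, 0xC4) = 0xF9; 0xC0 ⊕ 0xF9 = 0x39.
P3: S = E(K, 0xF9) = 0x2E; 0xEE ⊕ 0x2E = 0xC0.
P4: S = E(K, 0x2E) = 0x63; 0x96 ⊕ 0x63 = 0xF5.
Blocks that differ from the original plaintext: P4.

P1 = 0xC3, P2 = 0x39, P3 = 0xC0, P4 = 0xF5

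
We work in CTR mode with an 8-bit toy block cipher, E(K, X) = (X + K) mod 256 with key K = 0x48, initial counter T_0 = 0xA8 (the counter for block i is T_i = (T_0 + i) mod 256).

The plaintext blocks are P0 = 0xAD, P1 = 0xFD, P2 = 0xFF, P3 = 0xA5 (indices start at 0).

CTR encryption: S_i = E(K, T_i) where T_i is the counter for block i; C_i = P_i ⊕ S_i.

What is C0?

C0 = 0x5D

C0: T = 0xA8, S = E(K, T) = 0xF0; 0xAD ⊕ 0xF0 = 0x5D.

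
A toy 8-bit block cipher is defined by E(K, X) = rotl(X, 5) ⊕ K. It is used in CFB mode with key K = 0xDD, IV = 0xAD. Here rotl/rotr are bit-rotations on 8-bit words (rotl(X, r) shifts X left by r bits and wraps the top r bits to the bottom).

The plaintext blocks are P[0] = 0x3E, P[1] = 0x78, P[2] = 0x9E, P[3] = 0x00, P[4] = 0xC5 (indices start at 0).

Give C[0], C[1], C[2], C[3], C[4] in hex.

CFB encryption: C_i = P_i ⊕ E(K, C_{i−1}), with C_{−1} = IV.
C[0]: E(K, 0xAD) = 0x68; 0x3E ⊕ 0x68 = 0x56.
C[1]: E(K, 0x56) = 0x17; 0x78 ⊕ 0x17 = 0x6F.
C[2]: E(K, 0x6F) = 0x30; 0x9E ⊕ 0x30 = 0xAE.
C[3]: E(K, 0xAE) = 0x08; 0x00 ⊕ 0x08 = 0x08.
C[4]: E(K, 0x08) = 0xDC; 0xC5 ⊕ 0xDC = 0x19.

C[0] = 0x56, C[1] = 0x6F, C[2] = 0xAE, C[3] = 0x08, C[4] = 0x19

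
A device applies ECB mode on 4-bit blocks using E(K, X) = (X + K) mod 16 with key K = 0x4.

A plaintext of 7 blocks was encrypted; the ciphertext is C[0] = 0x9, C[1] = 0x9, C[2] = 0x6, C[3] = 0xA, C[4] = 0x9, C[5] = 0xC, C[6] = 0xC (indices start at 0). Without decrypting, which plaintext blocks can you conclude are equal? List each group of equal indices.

ECB encrypts each block independently with the same key, so equal ciphertext blocks imply equal plaintext blocks.
C[0] = C[1] = C[4] = 0x9, so P[0] = P[1] = P[4].
C[5] = C[6] = 0xC, so P[5] = P[6].

P[0] = P[1] = P[4]; P[5] = P[6]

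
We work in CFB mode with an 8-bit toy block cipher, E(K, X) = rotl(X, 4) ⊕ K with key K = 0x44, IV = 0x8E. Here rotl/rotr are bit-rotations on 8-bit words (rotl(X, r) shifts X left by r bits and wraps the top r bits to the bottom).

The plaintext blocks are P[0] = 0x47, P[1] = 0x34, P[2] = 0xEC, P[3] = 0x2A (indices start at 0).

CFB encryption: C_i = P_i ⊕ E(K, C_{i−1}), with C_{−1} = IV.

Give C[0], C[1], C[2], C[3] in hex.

C[0]: E(K, 0x8E) = 0xAC; 0x47 ⊕ 0xAC = 0xEB.
C[1]: E(K, 0xEB) = 0xFA; 0x34 ⊕ 0xFA = 0xCE.
C[2]: E(K, 0xCE) = 0xA8; 0xEC ⊕ 0xA8 = 0x44.
C[3]: E(K, 0x44) = 0x00; 0x2A ⊕ 0x00 = 0x2A.

C[0] = 0xEB, C[1] = 0xCE, C[2] = 0x44, C[3] = 0x2A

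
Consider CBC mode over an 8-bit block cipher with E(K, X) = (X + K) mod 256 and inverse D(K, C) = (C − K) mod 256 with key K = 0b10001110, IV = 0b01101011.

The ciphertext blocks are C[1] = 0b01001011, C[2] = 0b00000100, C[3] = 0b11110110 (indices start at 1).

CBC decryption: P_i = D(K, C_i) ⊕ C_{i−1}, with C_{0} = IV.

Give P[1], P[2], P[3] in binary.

P[1] = 0b11010110, P[2] = 0b00111101, P[3] = 0b01101100

P[1]: D(K, 0b01001011) = 0b10111101; 0b10111101 ⊕ 0b01101011 = 0b11010110.
P[2]: D(K, 0b00000100) = 0b01110110; 0b01110110 ⊕ 0b01001011 = 0b00111101.
P[3]: D(K, 0b11110110) = 0b01101000; 0b01101000 ⊕ 0b00000100 = 0b01101100.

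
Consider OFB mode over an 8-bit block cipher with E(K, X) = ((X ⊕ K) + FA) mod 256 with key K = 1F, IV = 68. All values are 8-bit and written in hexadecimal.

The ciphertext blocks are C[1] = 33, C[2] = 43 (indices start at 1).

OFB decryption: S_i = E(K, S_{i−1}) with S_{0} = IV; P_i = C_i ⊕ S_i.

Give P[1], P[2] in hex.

P[1] = 42, P[2] = 2B

P[1]: S = E(K, 68) = 71; 33 ⊕ 71 = 42.
P[2]: S = E(K, 71) = 68; 43 ⊕ 68 = 2B.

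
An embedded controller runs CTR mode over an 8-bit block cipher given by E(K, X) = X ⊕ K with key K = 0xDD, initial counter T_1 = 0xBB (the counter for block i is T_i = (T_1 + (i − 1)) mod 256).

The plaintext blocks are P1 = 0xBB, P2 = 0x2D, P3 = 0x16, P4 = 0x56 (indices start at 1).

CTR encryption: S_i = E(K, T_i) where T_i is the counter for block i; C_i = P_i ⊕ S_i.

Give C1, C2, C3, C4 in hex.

C1 = 0xDD, C2 = 0x4C, C3 = 0x76, C4 = 0x35

C1: T = 0xBB, S = E(K, T) = 0x66; 0xBB ⊕ 0x66 = 0xDD.
C2: T = 0xBC, S = E(K, T) = 0x61; 0x2D ⊕ 0x61 = 0x4C.
C3: T = 0xBD, S = E(K, T) = 0x60; 0x16 ⊕ 0x60 = 0x76.
C4: T = 0xBE, S = E(K, T) = 0x63; 0x56 ⊕ 0x63 = 0x35.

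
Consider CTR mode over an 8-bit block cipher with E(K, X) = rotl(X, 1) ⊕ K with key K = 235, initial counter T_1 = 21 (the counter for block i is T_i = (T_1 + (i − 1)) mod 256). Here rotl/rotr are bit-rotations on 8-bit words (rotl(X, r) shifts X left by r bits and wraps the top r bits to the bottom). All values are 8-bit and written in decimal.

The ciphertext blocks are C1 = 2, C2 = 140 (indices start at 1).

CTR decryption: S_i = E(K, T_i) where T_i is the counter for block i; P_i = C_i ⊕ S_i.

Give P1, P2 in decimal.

P1 = 195, P2 = 75

P1: T = 21, S = E(K, T) = 193; 2 ⊕ 193 = 195.
P2: T = 22, S = E(K, T) = 199; 140 ⊕ 199 = 75.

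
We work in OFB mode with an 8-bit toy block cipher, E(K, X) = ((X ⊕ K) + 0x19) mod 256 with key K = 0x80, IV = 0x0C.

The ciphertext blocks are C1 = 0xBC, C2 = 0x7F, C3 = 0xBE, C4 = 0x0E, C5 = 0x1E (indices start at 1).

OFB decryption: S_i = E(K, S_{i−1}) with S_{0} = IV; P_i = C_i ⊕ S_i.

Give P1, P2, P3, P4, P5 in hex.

P1 = 0x19, P2 = 0x41, P3 = 0x69, P4 = 0x7E, P5 = 0x17

P1: S = E(K, 0x0C) = 0xA5; 0xBC ⊕ 0xA5 = 0x19.
P2: S = E(K, 0xA5) = 0x3E; 0x7F ⊕ 0x3E = 0x41.
P3: S = E(K, 0x3E) = 0xD7; 0xBE ⊕ 0xD7 = 0x69.
P4: S = E(K, 0xD7) = 0x70; 0x0E ⊕ 0x70 = 0x7E.
P5: S = E(K, 0x70) = 0x09; 0x1E ⊕ 0x09 = 0x17.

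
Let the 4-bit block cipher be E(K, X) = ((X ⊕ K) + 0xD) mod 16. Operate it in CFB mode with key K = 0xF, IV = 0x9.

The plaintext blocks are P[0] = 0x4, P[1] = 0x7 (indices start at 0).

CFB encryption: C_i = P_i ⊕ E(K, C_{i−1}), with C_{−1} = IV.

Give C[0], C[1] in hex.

C[0] = 0x7, C[1] = 0x2

C[0]: E(K, 0x9) = 0x3; 0x4 ⊕ 0x3 = 0x7.
C[1]: E(K, 0x7) = 0x5; 0x7 ⊕ 0x5 = 0x2.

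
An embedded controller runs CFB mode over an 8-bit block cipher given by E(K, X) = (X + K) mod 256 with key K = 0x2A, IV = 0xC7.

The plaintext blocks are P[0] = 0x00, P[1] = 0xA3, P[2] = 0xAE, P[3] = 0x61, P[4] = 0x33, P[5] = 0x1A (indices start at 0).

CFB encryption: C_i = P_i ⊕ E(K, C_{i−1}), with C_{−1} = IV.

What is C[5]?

C[5] = 0x86

C[0]: E(K, 0xC7) = 0xF1; 0x00 ⊕ 0xF1 = 0xF1.
C[1]: E(K, 0xF1) = 0x1B; 0xA3 ⊕ 0x1B = 0xB8.
C[2]: E(K, 0xB8) = 0xE2; 0xAE ⊕ 0xE2 = 0x4C.
C[3]: E(K, 0x4C) = 0x76; 0x61 ⊕ 0x76 = 0x17.
C[4]: E(K, 0x17) = 0x41; 0x33 ⊕ 0x41 = 0x72.
C[5]: E(K, 0x72) = 0x9C; 0x1A ⊕ 0x9C = 0x86.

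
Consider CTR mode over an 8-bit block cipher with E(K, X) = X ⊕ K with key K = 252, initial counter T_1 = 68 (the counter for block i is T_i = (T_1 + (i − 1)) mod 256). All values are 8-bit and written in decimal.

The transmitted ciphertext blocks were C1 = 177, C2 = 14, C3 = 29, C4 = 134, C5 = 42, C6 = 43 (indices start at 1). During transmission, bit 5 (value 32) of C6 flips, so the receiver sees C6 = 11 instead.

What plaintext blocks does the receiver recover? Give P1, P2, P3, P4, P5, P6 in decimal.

CTR decryption: S_i = E(K, T_i) where T_i is the counter for block i; P_i = C_i ⊕ S_i.
Only C6 changed, to 11. In CTR, a change in C_i flips the same bit in P_i only; the keystream is unaffected. Decrypting the received ciphertext:
P1: T = 68, S = E(K, T) = 184; 177 ⊕ 184 = 9.
P2: T = 69, S = E(K, T) = 185; 14 ⊕ 185 = 183.
P3: T = 70, S = E(K, T) = 186; 29 ⊕ 186 = 167.
P4: T = 71, S = E(K, T) = 187; 134 ⊕ 187 = 61.
P5: T = 72, S = E(K, T) = 180; 42 ⊕ 180 = 158.
P6: T = 73, S = E(K, T) = 181; 11 ⊕ 181 = 190.
Blocks that differ from the original plaintext: P6.

P1 = 9, P2 = 183, P3 = 167, P4 = 61, P5 = 158, P6 = 190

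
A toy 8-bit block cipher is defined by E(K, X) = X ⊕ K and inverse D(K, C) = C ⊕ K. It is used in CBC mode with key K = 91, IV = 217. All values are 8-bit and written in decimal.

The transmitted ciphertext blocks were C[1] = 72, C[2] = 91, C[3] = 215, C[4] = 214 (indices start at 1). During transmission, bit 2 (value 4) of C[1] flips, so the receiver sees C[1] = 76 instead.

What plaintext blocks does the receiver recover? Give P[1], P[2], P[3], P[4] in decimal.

CBC decryption: P_i = D(K, C_i) ⊕ C_{i−1}, with C_{0} = IV.
Only C[1] changed, to 76. In CBC, a change in C_i garbles P_i and flips the same bit in P_{i+1}. Decrypting the received ciphertext:
P[1]: D(K, 76) = 23; 23 ⊕ 217 = 206.
P[2]: D(K, 91) = 0; 0 ⊕ 76 = 76.
P[3]: D(K, 215) = 140; 140 ⊕ 91 = 215.
P[4]: D(K, 214) = 141; 141 ⊕ 215 = 90.
Blocks that differ from the original plaintext: P[1], P[2].

P[1] = 206, P[2] = 76, P[3] = 215, P[4] = 90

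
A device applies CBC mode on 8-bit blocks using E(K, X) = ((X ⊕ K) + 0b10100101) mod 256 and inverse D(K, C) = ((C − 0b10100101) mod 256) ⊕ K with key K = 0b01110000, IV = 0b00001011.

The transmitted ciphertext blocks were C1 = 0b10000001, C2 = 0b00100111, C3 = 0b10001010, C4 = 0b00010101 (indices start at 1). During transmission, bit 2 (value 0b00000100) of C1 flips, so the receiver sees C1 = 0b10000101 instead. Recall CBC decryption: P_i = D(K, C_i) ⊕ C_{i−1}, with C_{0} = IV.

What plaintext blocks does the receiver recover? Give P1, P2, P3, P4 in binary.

P1 = 0b10011011, P2 = 0b01110111, P3 = 0b10110010, P4 = 0b10001010

Only C1 changed, to 0b10000101. In CBC, a change in C_i garbles P_i and flips the same bit in P_{i+1}. Decrypting the received ciphertext:
P1: D(K, 0b10000101) = 0b10010000; 0b10010000 ⊕ 0b00001011 = 0b10011011.
P2: D(K, 0b00100111) = 0b11110010; 0b11110010 ⊕ 0b10000101 = 0b01110111.
P3: D(K, 0b10001010) = 0b10010101; 0b10010101 ⊕ 0b00100111 = 0b10110010.
P4: D(K, 0b00010101) = 0b00000000; 0b00000000 ⊕ 0b10001010 = 0b10001010.
Blocks that differ from the original plaintext: P1, P2.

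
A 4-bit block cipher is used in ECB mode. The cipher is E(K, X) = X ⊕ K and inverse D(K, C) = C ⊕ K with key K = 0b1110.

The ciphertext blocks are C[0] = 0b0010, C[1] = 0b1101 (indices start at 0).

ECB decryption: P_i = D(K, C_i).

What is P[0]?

P[0]: D(K, 0b0010) = 0b1100.

P[0] = 0b1100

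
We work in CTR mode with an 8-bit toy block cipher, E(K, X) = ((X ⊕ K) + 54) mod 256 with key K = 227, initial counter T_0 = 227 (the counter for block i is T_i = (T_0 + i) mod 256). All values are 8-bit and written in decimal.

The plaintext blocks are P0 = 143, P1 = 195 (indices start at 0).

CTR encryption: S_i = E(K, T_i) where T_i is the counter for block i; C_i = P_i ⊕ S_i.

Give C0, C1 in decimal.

C0 = 185, C1 = 254

C0: T = 227, S = E(K, T) = 54; 143 ⊕ 54 = 185.
C1: T = 228, S = E(K, T) = 61; 195 ⊕ 61 = 254.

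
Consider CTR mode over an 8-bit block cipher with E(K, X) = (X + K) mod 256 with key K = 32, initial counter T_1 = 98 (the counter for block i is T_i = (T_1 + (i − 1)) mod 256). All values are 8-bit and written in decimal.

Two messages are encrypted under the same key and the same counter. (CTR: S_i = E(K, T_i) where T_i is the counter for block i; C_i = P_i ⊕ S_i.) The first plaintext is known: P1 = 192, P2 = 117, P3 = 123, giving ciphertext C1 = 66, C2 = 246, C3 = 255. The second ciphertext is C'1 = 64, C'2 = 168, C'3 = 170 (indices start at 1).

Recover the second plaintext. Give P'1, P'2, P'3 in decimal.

In CTR with a reused counter, both messages share the same keystream S_i, so C_i ⊕ C'_i = P_i ⊕ P'_i and thus P'_i = P_i ⊕ C_i ⊕ C'_i.
P'1: 192 ⊕ 66 ⊕ 64 = 194.
P'2: 117 ⊕ 246 ⊕ 168 = 43.
P'3: 123 ⊕ 255 ⊕ 170 = 46.

P'1 = 194, P'2 = 43, P'3 = 46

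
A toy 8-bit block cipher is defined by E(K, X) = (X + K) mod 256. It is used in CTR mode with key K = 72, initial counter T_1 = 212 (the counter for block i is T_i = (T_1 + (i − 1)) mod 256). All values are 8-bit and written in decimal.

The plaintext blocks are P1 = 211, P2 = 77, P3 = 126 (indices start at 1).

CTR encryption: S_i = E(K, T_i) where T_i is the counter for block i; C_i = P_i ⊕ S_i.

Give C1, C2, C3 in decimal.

C1: T = 212, S = E(K, T) = 28; 211 ⊕ 28 = 207.
C2: T = 213, S = E(K, T) = 29; 77 ⊕ 29 = 80.
C3: T = 214, S = E(K, T) = 30; 126 ⊕ 30 = 96.

C1 = 207, C2 = 80, C3 = 96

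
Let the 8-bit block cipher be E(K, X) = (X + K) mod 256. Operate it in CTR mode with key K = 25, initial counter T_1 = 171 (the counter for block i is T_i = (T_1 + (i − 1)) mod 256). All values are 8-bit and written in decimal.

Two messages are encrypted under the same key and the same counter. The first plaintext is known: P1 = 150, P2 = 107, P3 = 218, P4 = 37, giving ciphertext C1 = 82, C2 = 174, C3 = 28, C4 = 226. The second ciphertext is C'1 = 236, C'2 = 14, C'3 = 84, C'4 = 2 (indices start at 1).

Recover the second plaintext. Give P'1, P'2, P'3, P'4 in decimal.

P'1 = 40, P'2 = 203, P'3 = 146, P'4 = 197

In CTR with a reused counter, both messages share the same keystream S_i, so C_i ⊕ C'_i = P_i ⊕ P'_i and thus P'_i = P_i ⊕ C_i ⊕ C'_i.
P'1: 150 ⊕ 82 ⊕ 236 = 40.
P'2: 107 ⊕ 174 ⊕ 14 = 203.
P'3: 218 ⊕ 28 ⊕ 84 = 146.
P'4: 37 ⊕ 226 ⊕ 2 = 197.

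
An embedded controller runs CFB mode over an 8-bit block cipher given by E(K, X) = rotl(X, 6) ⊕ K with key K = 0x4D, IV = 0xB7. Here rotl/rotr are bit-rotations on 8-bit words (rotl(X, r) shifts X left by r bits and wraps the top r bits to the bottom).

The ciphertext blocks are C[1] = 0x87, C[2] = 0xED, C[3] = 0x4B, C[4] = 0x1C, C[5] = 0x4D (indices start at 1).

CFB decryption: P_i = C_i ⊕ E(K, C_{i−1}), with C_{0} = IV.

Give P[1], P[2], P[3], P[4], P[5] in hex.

P[1] = 0x27, P[2] = 0x41, P[3] = 0x7D, P[4] = 0x83, P[5] = 0x07

P[1]: E(K, 0xB7) = 0xA0; 0x87 ⊕ 0xA0 = 0x27.
P[2]: E(K, 0x87) = 0xAC; 0xED ⊕ 0xAC = 0x41.
P[3]: E(K, 0xED) = 0x36; 0x4B ⊕ 0x36 = 0x7D.
P[4]: E(K, 0x4B) = 0x9F; 0x1C ⊕ 0x9F = 0x83.
P[5]: E(K, 0x1C) = 0x4A; 0x4D ⊕ 0x4A = 0x07.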